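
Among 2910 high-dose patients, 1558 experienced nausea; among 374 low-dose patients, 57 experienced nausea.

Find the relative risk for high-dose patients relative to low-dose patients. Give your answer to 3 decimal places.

risk, high-dose patients = 1558/2910 = 0.5354
risk, low-dose patients = 57/374 = 0.1524
RR = 0.5354 / 0.1524 = 3.513

RR: 3.513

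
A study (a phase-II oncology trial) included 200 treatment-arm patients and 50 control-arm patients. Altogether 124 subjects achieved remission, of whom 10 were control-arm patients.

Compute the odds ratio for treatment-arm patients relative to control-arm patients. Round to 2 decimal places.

OR ≈ 5.30

treatment-arm patients with the outcome: 124 − 10 = 114
treatment-arm patients without the outcome: 200 − 114 = 86
control-arm patients without the outcome: 50 − 10 = 40
OR = (114 × 40) / (86 × 10) = 4560/860 ≈ 5.30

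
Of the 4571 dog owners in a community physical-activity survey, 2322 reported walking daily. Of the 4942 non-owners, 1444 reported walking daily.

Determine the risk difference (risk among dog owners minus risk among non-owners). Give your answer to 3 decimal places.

RD: 0.216

risk, dog owners = 2322/4571 = 0.5080
risk, non-owners = 1444/4942 = 0.2922
risk difference = 0.5080 − 0.2922 = 0.216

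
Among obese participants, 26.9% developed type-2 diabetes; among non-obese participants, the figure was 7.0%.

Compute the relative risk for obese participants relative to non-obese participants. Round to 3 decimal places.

RR = 0.2690 / 0.0700 = 3.843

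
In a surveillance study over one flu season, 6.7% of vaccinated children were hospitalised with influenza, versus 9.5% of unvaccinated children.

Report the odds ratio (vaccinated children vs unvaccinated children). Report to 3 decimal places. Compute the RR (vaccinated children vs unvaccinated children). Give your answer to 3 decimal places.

OR = 0.684; RR = 0.705

odds, vaccinated children = 0.0670/0.9330 = 0.0718
odds, unvaccinated children = 0.0950/0.9050 = 0.1050
OR = 0.0718 / 0.1050 = 0.684
RR = 0.0670 / 0.0950 = 0.705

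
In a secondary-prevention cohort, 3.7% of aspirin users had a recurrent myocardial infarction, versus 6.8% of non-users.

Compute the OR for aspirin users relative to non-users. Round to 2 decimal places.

odds, aspirin users = 0.03700/0.96300 = 0.03842
odds, non-users = 0.06800/0.93200 = 0.07296
OR = 0.03842 / 0.07296 = 0.53

OR = 0.53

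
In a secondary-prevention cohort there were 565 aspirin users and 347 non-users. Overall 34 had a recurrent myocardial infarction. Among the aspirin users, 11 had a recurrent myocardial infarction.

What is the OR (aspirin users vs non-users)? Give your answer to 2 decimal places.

aspirin users without the outcome: 565 − 11 = 554
non-users with the outcome: 34 − 11 = 23
non-users without the outcome: 347 − 23 = 324
odds, aspirin users = 11/554 = 0.01986
odds, non-users = 23/324 = 0.07099
OR = 0.01986 / 0.07099 = 0.28

0.28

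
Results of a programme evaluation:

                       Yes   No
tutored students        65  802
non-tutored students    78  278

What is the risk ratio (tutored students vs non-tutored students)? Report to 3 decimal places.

risk, tutored students = 65/867 = 0.0750
risk, non-tutored students = 78/356 = 0.2191
RR = 0.0750 / 0.2191 = 0.342

RR: 0.342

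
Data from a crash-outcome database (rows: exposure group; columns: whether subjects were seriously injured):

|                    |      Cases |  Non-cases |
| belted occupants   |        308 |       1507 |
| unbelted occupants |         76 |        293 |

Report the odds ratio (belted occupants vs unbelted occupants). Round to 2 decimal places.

OR = (308 × 293) / (1507 × 76) = 90244/114532 ≈ 0.79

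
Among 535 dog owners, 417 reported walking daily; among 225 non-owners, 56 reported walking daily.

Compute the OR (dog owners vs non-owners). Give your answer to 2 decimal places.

OR = (417 × 169) / (118 × 56) = 70473/6608 ≈ 10.66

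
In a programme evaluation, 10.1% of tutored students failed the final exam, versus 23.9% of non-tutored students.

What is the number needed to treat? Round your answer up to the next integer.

absolute risk difference = 0.138000
1 / 0.138000 = 7.246 → round up → 8

NNT ≈ 8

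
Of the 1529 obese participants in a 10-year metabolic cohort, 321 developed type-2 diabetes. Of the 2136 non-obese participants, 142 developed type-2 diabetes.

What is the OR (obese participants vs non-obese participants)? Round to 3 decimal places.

OR = (321 × 1994) / (1208 × 142) = 640074/171536 ≈ 3.731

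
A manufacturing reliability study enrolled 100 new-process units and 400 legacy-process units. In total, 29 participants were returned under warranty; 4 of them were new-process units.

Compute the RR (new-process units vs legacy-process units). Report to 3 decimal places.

RR: 0.640

new-process units without the outcome: 100 − 4 = 96
legacy-process units with the outcome: 29 − 4 = 25
legacy-process units without the outcome: 400 − 25 = 375
risk, new-process units = 4/100 = 0.04000
risk, legacy-process units = 25/400 = 0.06250
RR = 0.04000 / 0.06250 = 0.640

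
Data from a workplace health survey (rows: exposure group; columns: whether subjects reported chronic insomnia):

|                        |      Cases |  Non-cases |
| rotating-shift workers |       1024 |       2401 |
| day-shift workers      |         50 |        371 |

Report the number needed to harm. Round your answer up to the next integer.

risk, rotating-shift workers = 1024/3425 = 0.298978
risk, day-shift workers = 50/421 = 0.118765
absolute risk difference = 0.180213
1 / 0.180213 = 5.549 → round up → 6

6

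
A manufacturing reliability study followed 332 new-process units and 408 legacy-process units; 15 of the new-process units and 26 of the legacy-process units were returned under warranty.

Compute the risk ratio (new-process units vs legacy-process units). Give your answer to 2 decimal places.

risk, new-process units = 15/332 = 0.04518
risk, legacy-process units = 26/408 = 0.06373
RR = 0.04518 / 0.06373 = 0.71

0.71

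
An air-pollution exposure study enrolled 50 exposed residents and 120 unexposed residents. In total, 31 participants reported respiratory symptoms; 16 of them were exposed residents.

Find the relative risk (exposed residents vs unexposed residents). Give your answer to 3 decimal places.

exposed residents without the outcome: 50 − 16 = 34
unexposed residents with the outcome: 31 − 16 = 15
unexposed residents without the outcome: 120 − 15 = 105
risk, exposed residents = 16/50 = 0.3200
risk, unexposed residents = 15/120 = 0.1250
RR = 0.3200 / 0.1250 = 2.560

RR = 2.560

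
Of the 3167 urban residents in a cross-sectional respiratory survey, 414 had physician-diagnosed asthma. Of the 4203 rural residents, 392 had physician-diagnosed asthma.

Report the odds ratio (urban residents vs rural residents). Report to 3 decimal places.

OR ≈ 1.462

odds, urban residents = 414/2753 = 0.1504
odds, rural residents = 392/3811 = 0.1029
OR = 0.1504 / 0.1029 = 1.462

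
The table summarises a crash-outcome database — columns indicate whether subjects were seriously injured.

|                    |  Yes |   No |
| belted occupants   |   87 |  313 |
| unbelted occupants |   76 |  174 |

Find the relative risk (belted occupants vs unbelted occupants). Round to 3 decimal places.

RR: 0.715

risk, belted occupants = 87/400 = 0.2175
risk, unbelted occupants = 76/250 = 0.3040
RR = 0.2175 / 0.3040 = 0.715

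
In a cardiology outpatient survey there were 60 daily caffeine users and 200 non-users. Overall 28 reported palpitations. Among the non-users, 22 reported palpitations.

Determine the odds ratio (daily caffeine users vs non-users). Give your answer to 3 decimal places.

daily caffeine users with the outcome: 28 − 22 = 6
daily caffeine users without the outcome: 60 − 6 = 54
non-users without the outcome: 200 − 22 = 178
odds, daily caffeine users = 6/54 = 0.1111
odds, non-users = 22/178 = 0.1236
OR = 0.1111 / 0.1236 = 0.899

OR ≈ 0.899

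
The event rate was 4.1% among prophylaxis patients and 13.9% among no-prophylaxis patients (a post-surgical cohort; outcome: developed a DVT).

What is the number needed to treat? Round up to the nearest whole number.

absolute risk difference = 0.098000
1 / 0.098000 = 10.204 → round up → 11

NNT ≈ 11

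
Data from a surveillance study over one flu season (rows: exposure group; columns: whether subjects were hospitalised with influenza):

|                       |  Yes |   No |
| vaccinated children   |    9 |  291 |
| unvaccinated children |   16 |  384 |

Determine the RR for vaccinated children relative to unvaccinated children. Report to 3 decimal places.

0.750

risk, vaccinated children = 9/300 = 0.03000
risk, unvaccinated children = 16/400 = 0.04000
RR = 0.03000 / 0.04000 = 0.750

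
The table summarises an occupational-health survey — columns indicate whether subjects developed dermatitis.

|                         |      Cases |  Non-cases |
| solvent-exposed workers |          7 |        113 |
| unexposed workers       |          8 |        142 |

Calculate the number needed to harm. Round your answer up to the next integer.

risk, solvent-exposed workers = 7/120 = 0.058333
risk, unexposed workers = 8/150 = 0.053333
absolute risk difference = 0.005000
1 / 0.005000 = 200.000 → round up → 200

NNH = 200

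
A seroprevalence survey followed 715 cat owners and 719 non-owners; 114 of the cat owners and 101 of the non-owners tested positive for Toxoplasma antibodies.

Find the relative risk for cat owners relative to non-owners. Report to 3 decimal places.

risk, cat owners = 114/715 = 0.1594
risk, non-owners = 101/719 = 0.1405
RR = 0.1594 / 0.1405 = 1.135

RR: 1.135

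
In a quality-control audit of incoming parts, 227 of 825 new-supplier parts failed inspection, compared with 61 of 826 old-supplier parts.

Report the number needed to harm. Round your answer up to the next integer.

risk, new-supplier parts = 227/825 = 0.275152
risk, old-supplier parts = 61/826 = 0.073850
absolute risk difference = 0.201302
1 / 0.201302 = 4.968 → round up → 5

NNH: 5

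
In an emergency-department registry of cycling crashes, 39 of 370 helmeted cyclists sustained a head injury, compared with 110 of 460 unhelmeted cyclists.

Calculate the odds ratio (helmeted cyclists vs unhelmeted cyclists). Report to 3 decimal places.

OR ≈ 0.375

odds, helmeted cyclists = 39/331 = 0.1178
odds, unhelmeted cyclists = 110/350 = 0.3143
OR = 0.1178 / 0.3143 = 0.375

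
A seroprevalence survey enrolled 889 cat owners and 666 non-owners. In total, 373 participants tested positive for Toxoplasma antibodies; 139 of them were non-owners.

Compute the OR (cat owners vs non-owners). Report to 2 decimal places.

cat owners with the outcome: 373 − 139 = 234
cat owners without the outcome: 889 − 234 = 655
non-owners without the outcome: 666 − 139 = 527
odds, cat owners = 234/655 = 0.3573
odds, non-owners = 139/527 = 0.2638
OR = 0.3573 / 0.2638 = 1.35

OR = 1.35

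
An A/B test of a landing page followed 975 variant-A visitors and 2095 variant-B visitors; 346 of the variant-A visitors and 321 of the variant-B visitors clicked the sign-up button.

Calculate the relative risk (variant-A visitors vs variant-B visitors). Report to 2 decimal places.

risk, variant-A visitors = 346/975 = 0.3549
risk, variant-B visitors = 321/2095 = 0.1532
RR = 0.3549 / 0.1532 = 2.32

RR ≈ 2.32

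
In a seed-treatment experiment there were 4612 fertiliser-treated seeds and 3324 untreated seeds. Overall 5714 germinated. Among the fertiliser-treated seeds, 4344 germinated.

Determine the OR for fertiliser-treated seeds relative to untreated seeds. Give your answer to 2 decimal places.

fertiliser-treated seeds without the outcome: 4612 − 4344 = 268
untreated seeds with the outcome: 5714 − 4344 = 1370
untreated seeds without the outcome: 3324 − 1370 = 1954
odds, fertiliser-treated seeds = 4344/268 = 16.2090
odds, untreated seeds = 1370/1954 = 0.7011
OR = 16.2090 / 0.7011 = 23.12

OR: 23.12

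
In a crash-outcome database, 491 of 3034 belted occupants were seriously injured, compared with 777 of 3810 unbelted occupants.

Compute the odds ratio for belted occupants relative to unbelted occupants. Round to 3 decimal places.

OR = (491 × 3033) / (2543 × 777) = 1489203/1975911 ≈ 0.754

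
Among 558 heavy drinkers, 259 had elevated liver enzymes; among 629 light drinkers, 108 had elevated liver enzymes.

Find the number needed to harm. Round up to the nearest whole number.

NNH ≈ 4

risk, heavy drinkers = 259/558 = 0.464158
risk, light drinkers = 108/629 = 0.171701
absolute risk difference = 0.292457
1 / 0.292457 = 3.419 → round up → 4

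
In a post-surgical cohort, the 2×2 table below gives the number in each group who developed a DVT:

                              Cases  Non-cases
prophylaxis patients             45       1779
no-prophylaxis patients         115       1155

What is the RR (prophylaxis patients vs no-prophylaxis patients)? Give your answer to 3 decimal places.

risk, prophylaxis patients = 45/1824 = 0.02467
risk, no-prophylaxis patients = 115/1270 = 0.09055
RR = 0.02467 / 0.09055 = 0.272

0.272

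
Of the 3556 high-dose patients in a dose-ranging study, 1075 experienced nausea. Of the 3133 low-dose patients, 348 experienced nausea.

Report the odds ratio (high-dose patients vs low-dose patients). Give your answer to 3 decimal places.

OR = (1075 × 2785) / (2481 × 348) = 2993875/863388 ≈ 3.468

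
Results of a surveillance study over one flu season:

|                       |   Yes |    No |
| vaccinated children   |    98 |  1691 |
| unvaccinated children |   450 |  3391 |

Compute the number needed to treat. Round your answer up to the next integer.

risk, vaccinated children = 98/1789 = 0.054779
risk, unvaccinated children = 450/3841 = 0.117157
absolute risk difference = 0.062378
1 / 0.062378 = 16.031 → round up → 17

NNT ≈ 17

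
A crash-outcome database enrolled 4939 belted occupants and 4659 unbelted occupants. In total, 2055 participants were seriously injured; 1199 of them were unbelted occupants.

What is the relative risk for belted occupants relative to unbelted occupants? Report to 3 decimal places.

0.673

belted occupants with the outcome: 2055 − 1199 = 856
belted occupants without the outcome: 4939 − 856 = 4083
unbelted occupants without the outcome: 4659 − 1199 = 3460
risk, belted occupants = 856/4939 = 0.1733
risk, unbelted occupants = 1199/4659 = 0.2574
RR = 0.1733 / 0.2574 = 0.673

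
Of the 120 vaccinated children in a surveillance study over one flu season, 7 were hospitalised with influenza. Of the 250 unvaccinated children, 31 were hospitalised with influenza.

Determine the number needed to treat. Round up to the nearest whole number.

risk, vaccinated children = 7/120 = 0.058333
risk, unvaccinated children = 31/250 = 0.124000
absolute risk difference = 0.065667
1 / 0.065667 = 15.228 → round up → 16

16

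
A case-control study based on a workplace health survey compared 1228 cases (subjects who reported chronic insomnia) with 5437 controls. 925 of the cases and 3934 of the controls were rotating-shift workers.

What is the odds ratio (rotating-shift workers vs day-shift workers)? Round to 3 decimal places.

OR = (925 × 1503) / (3934 × 303) = 1390275/1192002 ≈ 1.166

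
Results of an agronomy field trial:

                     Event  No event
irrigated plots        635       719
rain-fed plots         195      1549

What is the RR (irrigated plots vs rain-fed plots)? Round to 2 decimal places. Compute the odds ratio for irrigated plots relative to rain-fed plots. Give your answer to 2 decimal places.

risk, irrigated plots = 635/1354 = 0.4690
risk, rain-fed plots = 195/1744 = 0.1118
RR = 0.4690 / 0.1118 = 4.19
OR = (635 × 1549) / (719 × 195) = 983615/140205 ≈ 7.02

RR = 4.19; OR = 7.02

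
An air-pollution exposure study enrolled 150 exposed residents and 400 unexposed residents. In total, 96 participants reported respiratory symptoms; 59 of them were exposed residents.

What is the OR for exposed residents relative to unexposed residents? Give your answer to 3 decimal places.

6.361

exposed residents without the outcome: 150 − 59 = 91
unexposed residents with the outcome: 96 − 59 = 37
unexposed residents without the outcome: 400 − 37 = 363
OR = (59 × 363) / (91 × 37) = 21417/3367 ≈ 6.361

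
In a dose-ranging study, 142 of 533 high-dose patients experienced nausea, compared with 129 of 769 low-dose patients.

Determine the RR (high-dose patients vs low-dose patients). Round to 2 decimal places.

RR: 1.59

risk, high-dose patients = 142/533 = 0.2664
risk, low-dose patients = 129/769 = 0.1678
RR = 0.2664 / 0.1678 = 1.59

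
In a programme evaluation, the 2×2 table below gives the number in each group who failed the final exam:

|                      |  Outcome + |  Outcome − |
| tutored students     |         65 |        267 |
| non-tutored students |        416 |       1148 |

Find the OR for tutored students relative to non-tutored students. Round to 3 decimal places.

0.672

odds, tutored students = 65/267 = 0.2434
odds, non-tutored students = 416/1148 = 0.3624
OR = 0.2434 / 0.3624 = 0.672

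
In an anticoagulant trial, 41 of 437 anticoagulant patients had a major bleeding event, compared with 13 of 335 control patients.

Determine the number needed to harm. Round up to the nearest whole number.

NNH = 19

risk, anticoagulant patients = 41/437 = 0.093822
risk, control patients = 13/335 = 0.038806
absolute risk difference = 0.055016
1 / 0.055016 = 18.177 → round up → 19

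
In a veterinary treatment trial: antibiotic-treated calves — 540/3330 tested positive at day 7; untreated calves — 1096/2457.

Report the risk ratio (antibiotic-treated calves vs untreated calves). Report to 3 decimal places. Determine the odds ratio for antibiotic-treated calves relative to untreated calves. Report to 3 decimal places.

RR = 0.364; OR = 0.240

risk, antibiotic-treated calves = 540/3330 = 0.1622
risk, untreated calves = 1096/2457 = 0.4461
RR = 0.1622 / 0.4461 = 0.364
odds, antibiotic-treated calves = 540/2790 = 0.1935
odds, untreated calves = 1096/1361 = 0.8053
OR = 0.1935 / 0.8053 = 0.240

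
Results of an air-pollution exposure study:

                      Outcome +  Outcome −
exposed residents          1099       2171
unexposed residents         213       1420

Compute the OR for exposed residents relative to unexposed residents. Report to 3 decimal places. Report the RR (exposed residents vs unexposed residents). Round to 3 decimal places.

OR = (1099 × 1420) / (2171 × 213) = 1560580/462423 ≈ 3.375
risk, exposed residents = 1099/3270 = 0.3361
risk, unexposed residents = 213/1633 = 0.1304
RR = 0.3361 / 0.1304 = 2.577

OR = 3.375; RR = 2.577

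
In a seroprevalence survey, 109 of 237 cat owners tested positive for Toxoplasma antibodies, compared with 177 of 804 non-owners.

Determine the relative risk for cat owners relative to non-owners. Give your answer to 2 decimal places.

risk, cat owners = 109/237 = 0.4599
risk, non-owners = 177/804 = 0.2201
RR = 0.4599 / 0.2201 = 2.09

2.09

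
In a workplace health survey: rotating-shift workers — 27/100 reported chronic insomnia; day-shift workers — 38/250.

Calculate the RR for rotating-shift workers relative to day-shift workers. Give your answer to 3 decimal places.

risk, rotating-shift workers = 27/100 = 0.2700
risk, day-shift workers = 38/250 = 0.1520
RR = 0.2700 / 0.1520 = 1.776

RR: 1.776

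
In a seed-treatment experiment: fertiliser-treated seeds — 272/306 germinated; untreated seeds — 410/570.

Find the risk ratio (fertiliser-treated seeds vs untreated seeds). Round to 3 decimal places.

1.236

risk, fertiliser-treated seeds = 272/306 = 0.8889
risk, untreated seeds = 410/570 = 0.7193
RR = 0.8889 / 0.7193 = 1.236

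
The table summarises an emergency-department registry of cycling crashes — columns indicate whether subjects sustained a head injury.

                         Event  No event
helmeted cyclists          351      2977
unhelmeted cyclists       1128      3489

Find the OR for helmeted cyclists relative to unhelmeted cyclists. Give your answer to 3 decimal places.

OR: 0.365

odds, helmeted cyclists = 351/2977 = 0.1179
odds, unhelmeted cyclists = 1128/3489 = 0.3233
OR = 0.1179 / 0.3233 = 0.365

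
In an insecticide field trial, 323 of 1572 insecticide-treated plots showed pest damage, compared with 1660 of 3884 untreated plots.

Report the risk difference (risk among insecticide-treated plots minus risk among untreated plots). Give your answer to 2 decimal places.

risk, insecticide-treated plots = 323/1572 = 0.2055
risk, untreated plots = 1660/3884 = 0.4274
risk difference = 0.2055 − 0.4274 = -0.22

RD: -0.22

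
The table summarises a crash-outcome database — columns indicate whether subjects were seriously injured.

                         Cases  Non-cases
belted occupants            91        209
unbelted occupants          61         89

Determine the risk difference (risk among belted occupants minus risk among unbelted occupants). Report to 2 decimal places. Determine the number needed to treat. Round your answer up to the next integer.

risk, belted occupants = 91/300 = 0.3033
risk, unbelted occupants = 61/150 = 0.4067
risk difference = 0.3033 − 0.4067 = -0.10
absolute risk difference = 0.103333
1 / 0.103333 = 9.677 → round up → 10

RD = -0.10; NNT = 10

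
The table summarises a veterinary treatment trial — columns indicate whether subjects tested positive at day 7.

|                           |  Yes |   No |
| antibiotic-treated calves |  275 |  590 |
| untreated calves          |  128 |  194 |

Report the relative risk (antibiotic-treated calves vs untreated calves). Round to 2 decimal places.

risk, antibiotic-treated calves = 275/865 = 0.3179
risk, untreated calves = 128/322 = 0.3975
RR = 0.3179 / 0.3975 = 0.80

RR: 0.80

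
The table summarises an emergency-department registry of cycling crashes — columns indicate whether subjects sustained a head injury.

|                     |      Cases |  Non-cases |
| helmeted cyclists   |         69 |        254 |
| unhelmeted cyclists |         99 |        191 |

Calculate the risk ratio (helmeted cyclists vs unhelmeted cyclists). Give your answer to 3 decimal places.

0.626

risk, helmeted cyclists = 69/323 = 0.2136
risk, unhelmeted cyclists = 99/290 = 0.3414
RR = 0.2136 / 0.3414 = 0.626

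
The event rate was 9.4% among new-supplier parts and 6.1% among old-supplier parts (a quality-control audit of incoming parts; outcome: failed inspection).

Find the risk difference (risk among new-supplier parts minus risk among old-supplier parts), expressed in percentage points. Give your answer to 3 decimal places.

risk difference = 0.0940 − 0.0610 = 0.0330 → 3.300 percentage points

3.300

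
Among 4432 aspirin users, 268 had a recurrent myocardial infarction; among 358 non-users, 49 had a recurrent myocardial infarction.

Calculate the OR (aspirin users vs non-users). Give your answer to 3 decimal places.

odds, aspirin users = 268/4164 = 0.0644
odds, non-users = 49/309 = 0.1586
OR = 0.0644 / 0.1586 = 0.406

OR = 0.406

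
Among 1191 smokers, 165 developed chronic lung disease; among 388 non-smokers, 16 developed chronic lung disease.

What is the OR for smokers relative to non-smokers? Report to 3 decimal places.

OR = (165 × 372) / (1026 × 16) = 61380/16416 ≈ 3.739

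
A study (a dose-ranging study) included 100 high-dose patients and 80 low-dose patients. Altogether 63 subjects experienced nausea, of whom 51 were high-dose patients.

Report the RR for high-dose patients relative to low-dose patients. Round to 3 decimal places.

3.400

high-dose patients without the outcome: 100 − 51 = 49
low-dose patients with the outcome: 63 − 51 = 12
low-dose patients without the outcome: 80 − 12 = 68
risk, high-dose patients = 51/100 = 0.5100
risk, low-dose patients = 12/80 = 0.1500
RR = 0.5100 / 0.1500 = 3.400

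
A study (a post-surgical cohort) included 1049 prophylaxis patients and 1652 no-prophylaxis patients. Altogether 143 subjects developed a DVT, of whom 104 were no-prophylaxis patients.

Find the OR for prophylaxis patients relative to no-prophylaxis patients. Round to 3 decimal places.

OR ≈ 0.575

prophylaxis patients with the outcome: 143 − 104 = 39
prophylaxis patients without the outcome: 1049 − 39 = 1010
no-prophylaxis patients without the outcome: 1652 − 104 = 1548
OR = (39 × 1548) / (1010 × 104) = 60372/105040 ≈ 0.575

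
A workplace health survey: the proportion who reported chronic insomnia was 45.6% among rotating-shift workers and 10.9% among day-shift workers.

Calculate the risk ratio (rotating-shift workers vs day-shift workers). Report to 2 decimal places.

RR = 0.4560 / 0.1090 = 4.18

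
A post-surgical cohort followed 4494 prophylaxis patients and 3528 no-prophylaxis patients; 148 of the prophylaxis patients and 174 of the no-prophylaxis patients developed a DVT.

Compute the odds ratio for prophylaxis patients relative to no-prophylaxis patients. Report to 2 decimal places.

0.66

odds, prophylaxis patients = 148/4346 = 0.03405
odds, no-prophylaxis patients = 174/3354 = 0.05188
OR = 0.03405 / 0.05188 = 0.66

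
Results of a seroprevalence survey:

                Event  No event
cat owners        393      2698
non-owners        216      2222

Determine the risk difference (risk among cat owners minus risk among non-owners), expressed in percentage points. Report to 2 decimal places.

risk, cat owners = 393/3091 = 0.1271
risk, non-owners = 216/2438 = 0.0886
risk difference = 0.1271 − 0.0886 = 0.0385 → 3.85 percentage points

RD: 3.85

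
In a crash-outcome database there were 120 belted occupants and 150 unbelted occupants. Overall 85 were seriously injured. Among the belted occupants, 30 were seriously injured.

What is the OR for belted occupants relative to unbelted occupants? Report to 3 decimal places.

OR: 0.576

belted occupants without the outcome: 120 − 30 = 90
unbelted occupants with the outcome: 85 − 30 = 55
unbelted occupants without the outcome: 150 − 55 = 95
OR = (30 × 95) / (90 × 55) = 2850/4950 ≈ 0.576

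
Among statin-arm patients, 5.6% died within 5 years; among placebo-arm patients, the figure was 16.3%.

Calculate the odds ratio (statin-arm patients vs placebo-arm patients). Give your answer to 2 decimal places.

odds, statin-arm patients = 0.0560/0.9440 = 0.0593
odds, placebo-arm patients = 0.1630/0.8370 = 0.1947
OR = 0.0593 / 0.1947 = 0.30

OR = 0.30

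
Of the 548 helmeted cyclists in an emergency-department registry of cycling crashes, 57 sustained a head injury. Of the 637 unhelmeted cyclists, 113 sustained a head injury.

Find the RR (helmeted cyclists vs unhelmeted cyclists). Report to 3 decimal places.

0.586

risk, helmeted cyclists = 57/548 = 0.1040
risk, unhelmeted cyclists = 113/637 = 0.1774
RR = 0.1040 / 0.1774 = 0.586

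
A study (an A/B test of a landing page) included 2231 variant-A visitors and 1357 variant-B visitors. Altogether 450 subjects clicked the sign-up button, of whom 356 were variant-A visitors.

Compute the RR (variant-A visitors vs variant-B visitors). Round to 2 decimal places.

RR ≈ 2.30

variant-A visitors without the outcome: 2231 − 356 = 1875
variant-B visitors with the outcome: 450 − 356 = 94
variant-B visitors without the outcome: 1357 − 94 = 1263
risk, variant-A visitors = 356/2231 = 0.1596
risk, variant-B visitors = 94/1357 = 0.0693
RR = 0.1596 / 0.0693 = 2.30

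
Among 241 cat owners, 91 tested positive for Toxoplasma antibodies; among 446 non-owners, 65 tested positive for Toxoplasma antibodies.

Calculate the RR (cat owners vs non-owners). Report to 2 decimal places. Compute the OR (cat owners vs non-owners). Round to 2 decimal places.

RR = 2.59; OR = 3.56

risk, cat owners = 91/241 = 0.3776
risk, non-owners = 65/446 = 0.1457
RR = 0.3776 / 0.1457 = 2.59
odds, cat owners = 91/150 = 0.6067
odds, non-owners = 65/381 = 0.1706
OR = 0.6067 / 0.1706 = 3.56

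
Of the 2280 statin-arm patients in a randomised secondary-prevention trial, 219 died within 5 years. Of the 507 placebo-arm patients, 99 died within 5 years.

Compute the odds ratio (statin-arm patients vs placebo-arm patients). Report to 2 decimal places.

OR = (219 × 408) / (2061 × 99) = 89352/204039 ≈ 0.44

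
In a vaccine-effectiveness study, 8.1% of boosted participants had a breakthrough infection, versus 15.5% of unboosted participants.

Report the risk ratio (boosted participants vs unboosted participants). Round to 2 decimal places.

RR = 0.0810 / 0.1550 = 0.52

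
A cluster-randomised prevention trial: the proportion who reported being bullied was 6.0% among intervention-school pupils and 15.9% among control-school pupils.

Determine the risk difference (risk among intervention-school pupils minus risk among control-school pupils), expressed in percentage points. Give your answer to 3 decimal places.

risk difference = 0.0600 − 0.1590 = -0.0990 → -9.900 percentage points

RD = -9.900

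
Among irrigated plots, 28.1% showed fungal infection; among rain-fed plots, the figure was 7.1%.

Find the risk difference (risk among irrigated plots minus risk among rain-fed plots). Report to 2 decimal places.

risk difference = 0.2810 − 0.0710 = 0.21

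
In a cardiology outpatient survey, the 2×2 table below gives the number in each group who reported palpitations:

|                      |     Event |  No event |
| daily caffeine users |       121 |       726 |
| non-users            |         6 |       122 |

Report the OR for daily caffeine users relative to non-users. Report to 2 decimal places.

3.39

odds, daily caffeine users = 121/726 = 0.16667
odds, non-users = 6/122 = 0.04918
OR = 0.16667 / 0.04918 = 3.39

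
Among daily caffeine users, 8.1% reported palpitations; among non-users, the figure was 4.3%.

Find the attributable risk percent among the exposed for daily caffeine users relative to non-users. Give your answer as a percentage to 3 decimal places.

AR% = (0.08100 − 0.04300) / 0.08100 = 0.4691 → 46.914%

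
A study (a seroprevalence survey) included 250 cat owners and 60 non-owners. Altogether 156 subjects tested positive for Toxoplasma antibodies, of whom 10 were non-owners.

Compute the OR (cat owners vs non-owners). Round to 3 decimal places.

cat owners with the outcome: 156 − 10 = 146
cat owners without the outcome: 250 − 146 = 104
non-owners without the outcome: 60 − 10 = 50
OR = (146 × 50) / (104 × 10) = 7300/1040 ≈ 7.019

7.019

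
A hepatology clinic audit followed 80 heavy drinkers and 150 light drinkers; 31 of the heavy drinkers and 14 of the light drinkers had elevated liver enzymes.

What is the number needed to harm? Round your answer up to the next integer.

risk, heavy drinkers = 31/80 = 0.387500
risk, light drinkers = 14/150 = 0.093333
absolute risk difference = 0.294167
1 / 0.294167 = 3.399 → round up → 4

NNH: 4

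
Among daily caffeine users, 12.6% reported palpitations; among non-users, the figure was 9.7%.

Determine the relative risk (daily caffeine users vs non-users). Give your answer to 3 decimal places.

RR = 0.1260 / 0.0970 = 1.299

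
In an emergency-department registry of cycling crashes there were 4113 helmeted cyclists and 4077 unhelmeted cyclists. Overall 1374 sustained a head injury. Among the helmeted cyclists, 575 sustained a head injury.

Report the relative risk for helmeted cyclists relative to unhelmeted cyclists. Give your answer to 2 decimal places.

0.71

helmeted cyclists without the outcome: 4113 − 575 = 3538
unhelmeted cyclists with the outcome: 1374 − 575 = 799
unhelmeted cyclists without the outcome: 4077 − 799 = 3278
risk, helmeted cyclists = 575/4113 = 0.1398
risk, unhelmeted cyclists = 799/4077 = 0.1960
RR = 0.1398 / 0.1960 = 0.71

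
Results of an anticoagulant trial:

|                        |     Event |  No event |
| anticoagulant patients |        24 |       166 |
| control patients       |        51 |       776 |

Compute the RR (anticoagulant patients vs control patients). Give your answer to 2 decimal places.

risk, anticoagulant patients = 24/190 = 0.1263
risk, control patients = 51/827 = 0.0617
RR = 0.1263 / 0.0617 = 2.05

RR: 2.05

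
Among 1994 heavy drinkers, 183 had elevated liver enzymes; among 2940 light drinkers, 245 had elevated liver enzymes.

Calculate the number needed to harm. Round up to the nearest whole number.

119

risk, heavy drinkers = 183/1994 = 0.091775
risk, light drinkers = 245/2940 = 0.083333
absolute risk difference = 0.008442
1 / 0.008442 = 118.455 → round up → 119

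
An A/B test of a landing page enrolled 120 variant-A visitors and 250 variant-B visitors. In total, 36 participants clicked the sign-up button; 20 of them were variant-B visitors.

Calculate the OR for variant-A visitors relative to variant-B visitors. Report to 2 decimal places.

OR ≈ 1.77

variant-A visitors with the outcome: 36 − 20 = 16
variant-A visitors without the outcome: 120 − 16 = 104
variant-B visitors without the outcome: 250 − 20 = 230
odds, variant-A visitors = 16/104 = 0.1538
odds, variant-B visitors = 20/230 = 0.0870
OR = 0.1538 / 0.0870 = 1.77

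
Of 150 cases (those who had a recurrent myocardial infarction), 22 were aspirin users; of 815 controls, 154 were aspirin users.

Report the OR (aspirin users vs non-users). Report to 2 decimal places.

OR ≈ 0.74

odds, aspirin users = 22/154 = 0.1429
odds, non-users = 128/661 = 0.1936
OR = 0.1429 / 0.1936 = 0.74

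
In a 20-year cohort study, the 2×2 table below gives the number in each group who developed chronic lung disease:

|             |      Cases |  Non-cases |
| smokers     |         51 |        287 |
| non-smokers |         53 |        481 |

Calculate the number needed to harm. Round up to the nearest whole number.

risk, smokers = 51/338 = 0.150888
risk, non-smokers = 53/534 = 0.099251
absolute risk difference = 0.051637
1 / 0.051637 = 19.366 → round up → 20

20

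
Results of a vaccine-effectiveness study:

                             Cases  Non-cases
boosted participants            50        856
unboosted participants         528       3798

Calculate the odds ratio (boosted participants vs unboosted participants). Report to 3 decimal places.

OR: 0.420

odds, boosted participants = 50/856 = 0.0584
odds, unboosted participants = 528/3798 = 0.1390
OR = 0.0584 / 0.1390 = 0.420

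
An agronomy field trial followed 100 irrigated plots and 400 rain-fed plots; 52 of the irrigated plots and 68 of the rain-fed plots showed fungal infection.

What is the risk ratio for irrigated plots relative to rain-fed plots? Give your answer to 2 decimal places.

3.06

risk, irrigated plots = 52/100 = 0.5200
risk, rain-fed plots = 68/400 = 0.1700
RR = 0.5200 / 0.1700 = 3.06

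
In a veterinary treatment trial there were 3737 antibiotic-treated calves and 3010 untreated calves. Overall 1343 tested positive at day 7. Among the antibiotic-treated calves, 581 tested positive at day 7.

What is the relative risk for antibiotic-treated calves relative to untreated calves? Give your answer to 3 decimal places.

RR = 0.614

antibiotic-treated calves without the outcome: 3737 − 581 = 3156
untreated calves with the outcome: 1343 − 581 = 762
untreated calves without the outcome: 3010 − 762 = 2248
risk, antibiotic-treated calves = 581/3737 = 0.1555
risk, untreated calves = 762/3010 = 0.2532
RR = 0.1555 / 0.2532 = 0.614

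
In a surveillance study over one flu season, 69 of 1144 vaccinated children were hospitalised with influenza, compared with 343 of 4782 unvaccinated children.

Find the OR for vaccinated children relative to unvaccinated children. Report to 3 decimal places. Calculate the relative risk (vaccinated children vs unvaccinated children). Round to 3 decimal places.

odds, vaccinated children = 69/1075 = 0.0642
odds, unvaccinated children = 343/4439 = 0.0773
OR = 0.0642 / 0.0773 = 0.831
risk, vaccinated children = 69/1144 = 0.0603
risk, unvaccinated children = 343/4782 = 0.0717
RR = 0.0603 / 0.0717 = 0.841

OR = 0.831; RR = 0.841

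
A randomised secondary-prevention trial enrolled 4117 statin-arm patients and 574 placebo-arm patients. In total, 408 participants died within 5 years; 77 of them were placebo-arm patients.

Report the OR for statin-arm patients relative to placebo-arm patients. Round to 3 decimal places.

statin-arm patients with the outcome: 408 − 77 = 331
statin-arm patients without the outcome: 4117 − 331 = 3786
placebo-arm patients without the outcome: 574 − 77 = 497
odds, statin-arm patients = 331/3786 = 0.0874
odds, placebo-arm patients = 77/497 = 0.1549
OR = 0.0874 / 0.1549 = 0.564

0.564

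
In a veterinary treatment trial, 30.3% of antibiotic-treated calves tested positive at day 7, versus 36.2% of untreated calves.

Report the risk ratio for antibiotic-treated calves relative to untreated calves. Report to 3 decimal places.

RR = 0.3030 / 0.3620 = 0.837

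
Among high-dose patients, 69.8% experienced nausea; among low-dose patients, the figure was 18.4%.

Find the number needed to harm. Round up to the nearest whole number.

2

absolute risk difference = 0.514000
1 / 0.514000 = 1.946 → round up → 2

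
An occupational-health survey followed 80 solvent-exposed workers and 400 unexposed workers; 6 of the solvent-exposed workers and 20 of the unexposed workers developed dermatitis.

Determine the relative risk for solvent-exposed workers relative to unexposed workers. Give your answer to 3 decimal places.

risk, solvent-exposed workers = 6/80 = 0.0750
risk, unexposed workers = 20/400 = 0.0500
RR = 0.0750 / 0.0500 = 1.500

1.500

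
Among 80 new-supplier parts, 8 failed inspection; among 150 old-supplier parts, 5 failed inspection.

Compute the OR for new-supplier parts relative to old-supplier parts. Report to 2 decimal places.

OR = (8 × 145) / (72 × 5) = 1160/360 ≈ 3.22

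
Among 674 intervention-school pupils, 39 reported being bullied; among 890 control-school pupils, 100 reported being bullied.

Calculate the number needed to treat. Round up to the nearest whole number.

risk, intervention-school pupils = 39/674 = 0.057864
risk, control-school pupils = 100/890 = 0.112360
absolute risk difference = 0.054496
1 / 0.054496 = 18.350 → round up → 19

NNT ≈ 19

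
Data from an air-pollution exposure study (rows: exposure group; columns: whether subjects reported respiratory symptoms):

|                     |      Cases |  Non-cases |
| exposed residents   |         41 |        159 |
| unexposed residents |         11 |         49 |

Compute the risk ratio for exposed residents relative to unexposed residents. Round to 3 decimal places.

RR ≈ 1.118

risk, exposed residents = 41/200 = 0.2050
risk, unexposed residents = 11/60 = 0.1833
RR = 0.2050 / 0.1833 = 1.118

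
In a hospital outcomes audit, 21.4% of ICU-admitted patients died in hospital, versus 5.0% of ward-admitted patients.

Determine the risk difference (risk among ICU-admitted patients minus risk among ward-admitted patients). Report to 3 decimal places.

risk difference = 0.2140 − 0.0500 = 0.164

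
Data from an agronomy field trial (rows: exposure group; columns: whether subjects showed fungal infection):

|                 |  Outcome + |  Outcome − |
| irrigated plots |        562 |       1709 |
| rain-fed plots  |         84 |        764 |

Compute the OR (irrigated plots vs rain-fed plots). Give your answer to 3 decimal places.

OR = (562 × 764) / (1709 × 84) = 429368/143556 ≈ 2.991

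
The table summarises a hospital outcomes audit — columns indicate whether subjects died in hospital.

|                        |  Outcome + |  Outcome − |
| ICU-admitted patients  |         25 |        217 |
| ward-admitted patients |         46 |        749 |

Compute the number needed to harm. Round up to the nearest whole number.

risk, ICU-admitted patients = 25/242 = 0.103306
risk, ward-admitted patients = 46/795 = 0.057862
absolute risk difference = 0.045444
1 / 0.045444 = 22.005 → round up → 23

23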